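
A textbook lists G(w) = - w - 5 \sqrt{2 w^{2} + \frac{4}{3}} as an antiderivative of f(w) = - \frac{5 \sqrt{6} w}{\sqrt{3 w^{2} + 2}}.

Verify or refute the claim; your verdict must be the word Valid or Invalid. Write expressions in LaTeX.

d/dw[G] = \frac{- 5 \sqrt{6} w - \sqrt{3 w^{2} + 2}}{\sqrt{3 w^{2} + 2}}
d/dw[G] - f(w) = -1 != 0.

Invalid: d/dw[G] - f = -1, which is not 0.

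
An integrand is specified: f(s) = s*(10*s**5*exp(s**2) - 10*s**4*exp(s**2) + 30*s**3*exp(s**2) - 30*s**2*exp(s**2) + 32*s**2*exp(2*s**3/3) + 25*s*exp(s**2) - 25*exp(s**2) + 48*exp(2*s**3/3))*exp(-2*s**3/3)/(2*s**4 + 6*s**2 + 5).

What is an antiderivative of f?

Whatever form F(s) takes, F'(s) = f(s) is non-negotiable.
Check: d/ds[-(5*exp(s**2)*exp(-2*s**3/3) - 8*log(2*s**4/3 + 2*s**2 + 5/3))/2] = (10*s**6*exp(s**2) - 10*s**5*exp(s**2) + 30*s**4*exp(s**2) - 30*s**3*exp(s**2) + 32*s**3*exp(2*s**3/3) + 25*s**2*exp(s**2) - 25*s*exp(s**2) + 48*s*exp(2*s**3/3))/(2*s**4*exp(2*s**3/3) + 6*s**2*exp(2*s**3/3) + 5*exp(2*s**3/3)), which equals f(s).

An antiderivative is F(s) = -(5*exp(s**2)*exp(-2*s**3/3) - 8*log(2*s**4/3 + 2*s**2 + 5/3))/2.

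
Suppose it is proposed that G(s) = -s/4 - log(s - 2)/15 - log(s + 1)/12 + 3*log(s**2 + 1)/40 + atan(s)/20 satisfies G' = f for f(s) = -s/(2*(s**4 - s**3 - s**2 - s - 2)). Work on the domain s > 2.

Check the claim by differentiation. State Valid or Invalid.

Invalid: d/ds[G] - f = -1/4, which is not 0.

d/ds[G] = (-s**4 + s**3 + s**2 - s + 2)/(4*s**4 - 4*s**3 - 4*s**2 - 4*s - 8)
d/ds[G] - f(s) = -1/4 != 0.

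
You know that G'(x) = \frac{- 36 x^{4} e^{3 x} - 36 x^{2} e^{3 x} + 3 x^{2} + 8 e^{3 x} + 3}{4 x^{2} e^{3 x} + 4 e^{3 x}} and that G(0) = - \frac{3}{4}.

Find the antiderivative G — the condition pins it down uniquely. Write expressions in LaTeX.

Differentiate the proposed G(x) back; it has to land on the given G'(x).
A general antiderivative is - 3 x^{3} + 2 \operatorname{atan}{\left(x \right)} - \frac{1}{2} - \frac{e^{- 3 x}}{4} + C.
The condition gives C = - \frac{3}{4} - (- \frac{3}{4}) = 0.
So G(x) = \frac{\left(- 12 x^{3} e^{3 x} + 8 e^{3 x} \operatorname{atan}{\left(x \right)} - 2 e^{3 x} - 1\right) e^{- 3 x}}{4}.
Check: d/dx[\frac{\left(- 12 x^{3} e^{3 x} + 8 e^{3 x} \operatorname{atan}{\left(x \right)} - 2 e^{3 x} - 1\right) e^{- 3 x}}{4}] = \frac{- 36 x^{4} e^{3 x} - 36 x^{2} e^{3 x} + 3 x^{2} + 8 e^{3 x} + 3}{4 x^{2} e^{3 x} + 4 e^{3 x}} = G'(x).

G(x) = \frac{\left(- 12 x^{3} e^{3 x} + 8 e^{3 x} \operatorname{atan}{\left(x \right)} - 2 e^{3 x} - 1\right) e^{- 3 x}}{4}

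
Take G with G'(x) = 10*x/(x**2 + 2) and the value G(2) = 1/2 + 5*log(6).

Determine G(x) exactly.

The substitution u = x**2 + 2 works: G'(x) is exactly (dG/du)*(du/dx) for that inner function.
A general antiderivative is 5*log(x**2 + 2) + C.
The condition gives C = 1/2 + 5*log(6) - (5*log(6)) = 1/2.
So G(x) = 5*log(x**2 + 2) + 1/2.
Check: d/dx[5*log(x**2 + 2) + 1/2] = 10*x/(x**2 + 2) = G'(x).

G(x) = 5*log(x**2 + 2) + 1/2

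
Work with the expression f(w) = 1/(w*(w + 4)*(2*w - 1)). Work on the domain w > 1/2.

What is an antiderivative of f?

Factor the denominator (w*(w + 4)*(2*w - 1)) and decompose: f = 4/(9*(2*w - 1)) + 1/(36*(w + 4)) - 1/(4*w); each piece integrates to a log, atan, or power term.
Check: d/dw[-log(w)/4 + 2*log(w - 1/2)/9 + log(w + 4)/36] = 1/(2*w**3 + 7*w**2 - 4*w), which equals f(w).

An antiderivative is F(w) = -log(w)/4 + 2*log(w - 1/2)/9 + log(w + 4)/36.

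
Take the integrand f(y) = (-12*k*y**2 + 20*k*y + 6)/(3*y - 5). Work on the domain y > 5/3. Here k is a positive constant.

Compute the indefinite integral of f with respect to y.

A candidate is checked by its d/dy: the result must match f(y).
Check: d/dy[-2*k*y**2 + 2*log(3*y - 5)] = (-12*k*y**2 + 20*k*y + 6)/(3*y - 5) = f(y).

F(y) = -2*k*y**2 + 2*log(3*y - 5) + C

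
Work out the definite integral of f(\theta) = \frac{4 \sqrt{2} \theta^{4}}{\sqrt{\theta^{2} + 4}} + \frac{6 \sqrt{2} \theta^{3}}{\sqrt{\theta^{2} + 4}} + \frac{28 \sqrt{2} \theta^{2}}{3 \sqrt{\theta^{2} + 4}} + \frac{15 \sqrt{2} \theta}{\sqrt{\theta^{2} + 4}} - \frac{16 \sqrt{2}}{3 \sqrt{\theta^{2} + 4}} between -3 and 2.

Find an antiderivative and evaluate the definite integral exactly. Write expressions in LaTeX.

Recognize the product-rule pattern: f = u'v + uv' with u = 2 \sqrt{\frac{\theta^{2}}{2} + 2}, v = \theta^{3} + 2 \theta^{2} - \frac{4 \theta}{3} - 1, so integration by parts undoes it.
F(\theta) = \frac{\sqrt{2} \left(6 \theta^{3} \sqrt{\theta^{2} + 4} + 12 \theta^{2} \sqrt{\theta^{2} + 4} - 8 \theta \sqrt{\theta^{2} + 4} - 6 \sqrt{\theta^{2} + 4}\right)}{6} is an antiderivative of f.
Check: d/d\theta[\frac{\sqrt{2} \left(6 \theta^{3} \sqrt{\theta^{2} + 4} + 12 \theta^{2} \sqrt{\theta^{2} + 4} - 8 \theta \sqrt{\theta^{2} + 4} - 6 \sqrt{\theta^{2} + 4}\right)}{6}] = \frac{12 \sqrt{2} \theta^{4} + 18 \sqrt{2} \theta^{3} + 28 \sqrt{2} \theta^{2} + 45 \sqrt{2} \theta - 16 \sqrt{2}}{3 \sqrt{\theta^{2} + 4}}, which equals f(\theta).
F(2) = \frac{148}{3}; F(-3) = - 6 \sqrt{26}.
Integral = F(2) - F(-3) = 6 \sqrt{26} + \frac{148}{3}.

Antiderivative: F(\theta) = \frac{\sqrt{2} \left(6 \theta^{3} \sqrt{\theta^{2} + 4} + 12 \theta^{2} \sqrt{\theta^{2} + 4} - 8 \theta \sqrt{\theta^{2} + 4} - 6 \sqrt{\theta^{2} + 4}\right)}{6}; value = 6 \sqrt{26} + \frac{148}{3}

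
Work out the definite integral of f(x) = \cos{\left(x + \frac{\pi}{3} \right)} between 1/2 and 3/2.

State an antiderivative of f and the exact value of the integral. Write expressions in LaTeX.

Recover f(x) by differentiating a candidate F(x); any mismatch rules it out.
F(x) = \sin{\left(x + \frac{\pi}{3} \right)} is an antiderivative of f.
Check: d/dx[\sin{\left(x + \frac{\pi}{3} \right)}] = \cos{\left(x + \frac{\pi}{3} \right)} = f(x).
F(3/2) = \sin{\left(\frac{\pi}{3} + \frac{3}{2} \right)}; F(1/2) = \sin{\left(\frac{1}{2} + \frac{\pi}{3} \right)}.
Integral = F(3/2) - F(1/2) = - \sin{\left(\frac{1}{2} + \frac{\pi}{3} \right)} + \sin{\left(\frac{\pi}{3} + \frac{3}{2} \right)}.

Antiderivative: F(x) = \sin{\left(x + \frac{\pi}{3} \right)}; value = - \sin{\left(\frac{1}{2} + \frac{\pi}{3} \right)} + \sin{\left(\frac{\pi}{3} + \frac{3}{2} \right)}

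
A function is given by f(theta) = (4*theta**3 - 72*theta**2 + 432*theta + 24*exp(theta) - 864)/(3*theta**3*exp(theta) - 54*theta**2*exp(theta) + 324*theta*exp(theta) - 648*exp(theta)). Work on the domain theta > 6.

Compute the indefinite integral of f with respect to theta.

F(theta) = -4*exp(-theta)/3 - 4/(theta - 6)**2 + C

Whatever form F(theta) takes, F'(theta) = f(theta) is non-negotiable.
Check: d/dtheta[-4*exp(-theta)/3 - 4/(theta - 6)**2] = (4*theta**3 - 72*theta**2 + 432*theta + 24*exp(theta) - 864)/(3*theta**3*exp(theta) - 54*theta**2*exp(theta) + 324*theta*exp(theta) - 648*exp(theta)) = f(theta).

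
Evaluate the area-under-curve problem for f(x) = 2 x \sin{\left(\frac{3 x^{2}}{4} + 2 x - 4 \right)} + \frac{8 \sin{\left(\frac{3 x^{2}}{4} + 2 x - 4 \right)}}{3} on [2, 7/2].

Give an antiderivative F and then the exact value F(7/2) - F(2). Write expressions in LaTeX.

f matches the chain-rule pattern g'(h)*h' with inner function h(x) = \frac{3 x^{2}}{4} + 2 x - 4; substituting u = h(x) collapses the integral.
F(x) = - \frac{4 \cos{\left(\frac{3 x^{2}}{4} + 2 x - 4 \right)}}{3} is an antiderivative of f.
Check: d/dx[- \frac{4 \cos{\left(\frac{3 x^{2}}{4} + 2 x - 4 \right)}}{3}] = 2 x \sin{\left(\frac{3 x^{2}}{4} + 2 x - 4 \right)} + \frac{8 \sin{\left(\frac{3 x^{2}}{4} + 2 x - 4 \right)}}{3} = f(x).
F(7/2) = - \frac{4 \cos{\left(\frac{195}{16} \right)}}{3}; F(2) = - \frac{4 \cos{\left(3 \right)}}{3}.
Integral = F(7/2) - F(2) = \frac{4 \cos{\left(3 \right)}}{3} - \frac{4 \cos{\left(\frac{195}{16} \right)}}{3}.

Antiderivative: F(x) = - \frac{4 \cos{\left(\frac{3 x^{2}}{4} + 2 x - 4 \right)}}{3}; value = \frac{4 \cos{\left(3 \right)}}{3} - \frac{4 \cos{\left(\frac{195}{16} \right)}}{3}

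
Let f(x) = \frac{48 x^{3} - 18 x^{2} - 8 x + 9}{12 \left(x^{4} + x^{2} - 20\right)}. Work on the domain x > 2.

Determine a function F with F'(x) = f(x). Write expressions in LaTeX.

An antiderivative is F(x) = \frac{305 \log{\left(x - 2 \right)}}{432} + \frac{431 \log{\left(x + 2 \right)}}{432} + \frac{31 \log{\left(x^{2} + 5 \right)}}{27} - \frac{11 \sqrt{5} \operatorname{atan}{\left(\frac{\sqrt{5} x}{5} \right)}}{60}.

Factor the denominator (12 \left(x - 2\right) \left(x + 2\right) \left(x^{2} + 5\right)) and decompose: f = \frac{248 x - 99}{108 \left(x^{2} + 5\right)} + \frac{431}{432 \left(x + 2\right)} + \frac{305}{432 \left(x - 2\right)}; each piece integrates to a log, atan, or power term.
Check: d/dx[\frac{305 \log{\left(x - 2 \right)}}{432} + \frac{431 \log{\left(x + 2 \right)}}{432} + \frac{31 \log{\left(x^{2} + 5 \right)}}{27} - \frac{11 \sqrt{5} \operatorname{atan}{\left(\frac{\sqrt{5} x}{5} \right)}}{60}] = \frac{48 x^{3} - 18 x^{2} - 8 x + 9}{12 x^{4} + 12 x^{2} - 240}, which equals f(x).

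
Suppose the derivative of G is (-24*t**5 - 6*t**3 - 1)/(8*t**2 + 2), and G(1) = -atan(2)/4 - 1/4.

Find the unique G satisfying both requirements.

G(t) = -(3*t**4 + atan(2*t) - 2)/4

The proposed G(t) is checked by its d/dt: the result must match the given G'(t).
A general antiderivative is -3*t**4/4 - atan(2*t)/4 + C.
The condition gives C = -atan(2)/4 - 1/4 - (-3/4 - atan(2)/4) = 1/2.
So G(t) = -(3*t**4 + atan(2*t) - 2)/4.
Check: d/dt[-(3*t**4 + atan(2*t) - 2)/4] = (-24*t**5 - 6*t**3 - 1)/(8*t**2 + 2) = G'(t).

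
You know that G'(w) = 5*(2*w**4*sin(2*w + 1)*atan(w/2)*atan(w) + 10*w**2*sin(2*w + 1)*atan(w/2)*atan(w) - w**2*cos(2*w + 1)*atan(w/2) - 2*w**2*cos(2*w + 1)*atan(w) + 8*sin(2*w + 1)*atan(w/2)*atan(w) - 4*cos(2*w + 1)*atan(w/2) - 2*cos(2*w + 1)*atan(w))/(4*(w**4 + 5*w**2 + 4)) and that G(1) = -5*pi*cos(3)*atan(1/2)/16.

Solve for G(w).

G(w) = -5*cos(2*w + 1)*atan(w/2)*atan(w)/4

For G(w) to be correct, d/dw[G] must agree with the stated G'(w) identically.
A general antiderivative is -5*cos(2*w + 1)*atan(w/2)*atan(w)/4 + C.
The condition gives C = -5*pi*cos(3)*atan(1/2)/16 - (-5*pi*cos(3)*atan(1/2)/16) = 0.
So G(w) = -5*cos(2*w + 1)*atan(w/2)*atan(w)/4.
Check: d/dw[-5*cos(2*w + 1)*atan(w/2)*atan(w)/4] = (10*w**4*sin(2*w + 1)*atan(w/2)*atan(w) + 50*w**2*sin(2*w + 1)*atan(w/2)*atan(w) - 5*w**2*cos(2*w + 1)*atan(w/2) - 10*w**2*cos(2*w + 1)*atan(w) + 40*sin(2*w + 1)*atan(w/2)*atan(w) - 20*cos(2*w + 1)*atan(w/2) - 10*cos(2*w + 1)*atan(w))/(4*w**4 + 20*w**2 + 16), which equals G'(w).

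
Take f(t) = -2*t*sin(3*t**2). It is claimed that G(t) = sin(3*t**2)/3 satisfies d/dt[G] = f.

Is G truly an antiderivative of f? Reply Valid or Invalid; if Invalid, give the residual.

Invalid: d/dt[G] - f = 2*t*sin(3*t**2) + 2*t*cos(3*t**2), which is not 0.

d/dt[G] = 2*t*cos(3*t**2)
d/dt[G] - f(t) = 2*t*sin(3*t**2) + 2*t*cos(3*t**2) != 0.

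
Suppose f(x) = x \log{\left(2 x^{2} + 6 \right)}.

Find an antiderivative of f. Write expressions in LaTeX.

Since d/dx undoes antidifferentiation here, F'(x) = f(x) is required of F(x).
Check: d/dx[\frac{x^{2} \log{\left(2 x^{2} + 6 \right)} - x^{2} + 3 \log{\left(x^{2} + 3 \right)}}{2}] = x \log{\left(x^{2} + 3 \right)} + x \log{\left(2 \right)}, which equals f(x).

An antiderivative is F(x) = \frac{x^{2} \log{\left(2 x^{2} + 6 \right)} - x^{2} + 3 \log{\left(x^{2} + 3 \right)}}{2}.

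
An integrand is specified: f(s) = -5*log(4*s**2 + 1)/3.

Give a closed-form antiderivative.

An antiderivative is F(s) = -5*s*log(4*s**2 + 1)/3 + 10*s/3 - 5*atan(2*s)/3.

Any candidate F(s) must reproduce f(s) exactly when differentiated.
Check: d/ds[-5*s*log(4*s**2 + 1)/3 + 10*s/3 - 5*atan(2*s)/3] = -5*log(4*s**2 + 1)/3 = f(s).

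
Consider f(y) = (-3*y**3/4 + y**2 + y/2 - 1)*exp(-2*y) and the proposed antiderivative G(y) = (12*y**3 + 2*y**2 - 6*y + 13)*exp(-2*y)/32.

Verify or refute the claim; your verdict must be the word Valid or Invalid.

d/dy[G] = (-3*y**3 + 4*y**2 + 2*y - 4)*exp(-2*y)/4
This equals f(y) exactly, so the claim holds.

Valid - the claim checks out under differentiation.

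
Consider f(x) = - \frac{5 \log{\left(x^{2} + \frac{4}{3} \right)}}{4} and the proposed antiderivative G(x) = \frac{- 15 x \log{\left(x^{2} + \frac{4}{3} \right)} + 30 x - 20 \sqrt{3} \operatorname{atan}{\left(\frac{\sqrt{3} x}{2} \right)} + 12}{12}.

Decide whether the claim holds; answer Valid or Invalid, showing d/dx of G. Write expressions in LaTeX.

Valid - differentiating G returns exactly f.

d/dx[G] = - \frac{5 \log{\left(x^{2} + \frac{4}{3} \right)}}{4}
This equals f(x) exactly, so the claim holds.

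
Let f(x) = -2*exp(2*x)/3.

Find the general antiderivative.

Any candidate F(x) must reproduce f(x) exactly when differentiated.
Check: d/dx[-exp(2*x)/3] = -2*exp(2*x)/3 = f(x).

F(x) = -exp(2*x)/3 + C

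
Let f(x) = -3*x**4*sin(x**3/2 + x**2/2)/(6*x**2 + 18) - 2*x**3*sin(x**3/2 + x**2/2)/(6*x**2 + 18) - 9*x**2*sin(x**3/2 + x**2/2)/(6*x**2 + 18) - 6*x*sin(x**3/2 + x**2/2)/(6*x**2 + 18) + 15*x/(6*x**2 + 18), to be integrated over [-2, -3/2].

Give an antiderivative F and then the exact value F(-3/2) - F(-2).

Integrate term by term and add the pieces.
F(x) = 5*log(2*x**2 + 6)/4 + cos(x**3/2 + x**2/2)/3 is an antiderivative of f.
Check: d/dx[5*log(2*x**2 + 6)/4 + cos(x**3/2 + x**2/2)/3] = (-3*x**4*sin(x**3/2 + x**2/2) - 2*x**3*sin(x**3/2 + x**2/2) - 9*x**2*sin(x**3/2 + x**2/2) - 6*x*sin(x**3/2 + x**2/2) + 15*x)/(6*x**2 + 18), which equals f(x).
F(-3/2) = cos(9/16)/3 + 5*log(21/2)/4; F(-2) = cos(2)/3 + 5*log(14)/4.
Integral = F(-3/2) - F(-2) = -5*log(14)/4 - cos(2)/3 + cos(9/16)/3 + 5*log(21/2)/4.

Antiderivative: F(x) = 5*log(2*x**2 + 6)/4 + cos(x**3/2 + x**2/2)/3; value = -5*log(14)/4 - cos(2)/3 + cos(9/16)/3 + 5*log(21/2)/4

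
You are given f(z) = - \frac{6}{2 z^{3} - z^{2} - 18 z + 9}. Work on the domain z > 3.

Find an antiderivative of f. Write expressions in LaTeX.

An antiderivative is F(z) = - \frac{7 \log{\left(z - 3 \right)} - 12 \log{\left(z - \frac{1}{2} \right)} + 5 \log{\left(z + 3 \right)}}{35}.

The denominator factors as \left(z - 3\right) \left(z + 3\right) \left(2 z - 1\right); partial fractions split f into directly integrable pieces: \frac{24}{35 \left(2 z - 1\right)} - \frac{1}{7 \left(z + 3\right)} - \frac{1}{5 \left(z - 3\right)}.
Check: d/dz[- \frac{7 \log{\left(z - 3 \right)} - 12 \log{\left(z - \frac{1}{2} \right)} + 5 \log{\left(z + 3 \right)}}{35}] = - \frac{6}{2 z^{3} - z^{2} - 18 z + 9} = f(z).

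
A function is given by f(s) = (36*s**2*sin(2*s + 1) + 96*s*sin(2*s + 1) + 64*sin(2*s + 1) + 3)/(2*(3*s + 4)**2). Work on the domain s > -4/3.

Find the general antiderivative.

For F(s) to be correct the identity F'(s) - f(s) = 0 must hold.
Check: d/ds[-(6*s*cos(2*s + 1) + 8*cos(2*s + 1) + 1)/(2*(3*s + 4))] = (36*s**2*sin(2*s + 1) + 96*s*sin(2*s + 1) + 64*sin(2*s + 1) + 3)/(18*s**2 + 48*s + 32), which equals f(s).

F(s) = -(6*s*cos(2*s + 1) + 8*cos(2*s + 1) + 1)/(2*(3*s + 4)) + C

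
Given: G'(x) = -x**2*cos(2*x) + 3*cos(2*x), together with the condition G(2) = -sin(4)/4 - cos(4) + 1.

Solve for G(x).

G(x) = -x**2*sin(2*x)/2 - x*cos(2*x)/2 + 7*sin(2*x)/4 + 1

The integrand splits into summands that can be handled one at a time.
A general antiderivative is -x**2*sin(2*x)/2 - x*cos(2*x)/2 + 7*sin(2*x)/4 + C.
The condition gives C = -sin(4)/4 - cos(4) + 1 - (-sin(4)/4 - cos(4)) = 1.
So G(x) = -x**2*sin(2*x)/2 - x*cos(2*x)/2 + 7*sin(2*x)/4 + 1.
Check: d/dx[-x**2*sin(2*x)/2 - x*cos(2*x)/2 + 7*sin(2*x)/4 + 1] = -x**2*cos(2*x) + 3*cos(2*x) = G'(x).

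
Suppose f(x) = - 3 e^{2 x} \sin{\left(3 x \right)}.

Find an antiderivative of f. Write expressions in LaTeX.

An antiderivative is F(x) = - \frac{6 e^{2 x} \sin{\left(3 x \right)}}{13} + \frac{9 e^{2 x} \cos{\left(3 x \right)}}{13}.

Check any antiderivative F(x) by computing F'(x) and comparing it with f(x).
Check: d/dx[- \frac{6 e^{2 x} \sin{\left(3 x \right)}}{13} + \frac{9 e^{2 x} \cos{\left(3 x \right)}}{13}] = - 3 e^{2 x} \sin{\left(3 x \right)} = f(x).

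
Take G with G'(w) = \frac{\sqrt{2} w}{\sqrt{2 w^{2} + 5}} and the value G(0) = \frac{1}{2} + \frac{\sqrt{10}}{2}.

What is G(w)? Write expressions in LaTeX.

G(w) = \sqrt{w^{2} + \frac{5}{2}} + \frac{1}{2}

The substitution u = w^{2} + \frac{5}{2} works: G'(w) is exactly (dG/du)*(du/dw) for that inner function.
A general antiderivative is \sqrt{w^{2} + \frac{5}{2}} + C.
The condition gives C = \frac{1}{2} + \frac{\sqrt{10}}{2} - (\frac{\sqrt{10}}{2}) = \frac{1}{2}.
So G(w) = \sqrt{w^{2} + \frac{5}{2}} + \frac{1}{2}.
Check: d/dw[\sqrt{w^{2} + \frac{5}{2}} + \frac{1}{2}] = \frac{\sqrt{2} w}{\sqrt{2 w^{2} + 5}} = G'(w).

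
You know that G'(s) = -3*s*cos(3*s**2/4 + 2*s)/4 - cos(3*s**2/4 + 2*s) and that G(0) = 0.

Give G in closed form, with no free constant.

G(s) = -sin(3*s**2/4 + 2*s)/2

G'(s) matches the chain-rule pattern g'(h)*h' with inner function h(s) = 3*s**2/4 + 2*s; substituting u = h(s) collapses the integral.
A general antiderivative is -sin(3*s**2/4 + 2*s)/2 + C.
The condition gives C = 0 - (0) = 0.
So G(s) = -sin(3*s**2/4 + 2*s)/2.
Check: d/ds[-sin(3*s**2/4 + 2*s)/2] = -3*s*cos(3*s**2/4 + 2*s)/4 - cos(3*s**2/4 + 2*s) = G'(s).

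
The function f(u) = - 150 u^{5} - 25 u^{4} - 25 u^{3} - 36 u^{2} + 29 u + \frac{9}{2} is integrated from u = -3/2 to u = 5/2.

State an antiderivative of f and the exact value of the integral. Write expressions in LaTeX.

f has the shape v'r + vr' for v = 5 u^{2} + u - \frac{3}{4} and r = - 5 u^{4} - 2 u^{2} - 2 u + 3 — it is the derivative of the product v*r.
F(u) = \left(5 u^{2} + u - \frac{3}{4}\right) \left(- 5 u^{4} - 2 u^{2} - 2 u + 3\right) is an antiderivative of f.
Check: d/du[\left(5 u^{2} + u - \frac{3}{4}\right) \left(- 5 u^{4} - 2 u^{2} - 2 u + 3\right)] = - 150 u^{5} - 25 u^{4} - 25 u^{3} - 36 u^{2} + 29 u + \frac{9}{2} = f(u).
F(5/2) = - \frac{110781}{16}; F(-3/2) = - \frac{3429}{16}.
Integral = F(5/2) - F(-3/2) = - \frac{13419}{2}.

Antiderivative: F(u) = \left(5 u^{2} + u - \frac{3}{4}\right) \left(- 5 u^{4} - 2 u^{2} - 2 u + 3\right); value = - \frac{13419}{2}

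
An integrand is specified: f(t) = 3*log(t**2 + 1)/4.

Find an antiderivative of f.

An antiderivative is F(t) = 3*t*log(t**2 + 1)/4 - 3*t/2 + 3*atan(t)/2.

A first test for any F(t): its t-derivative must equal f(t) identically.
Check: d/dt[3*t*log(t**2 + 1)/4 - 3*t/2 + 3*atan(t)/2] = 3*log(t**2 + 1)/4 = f(t).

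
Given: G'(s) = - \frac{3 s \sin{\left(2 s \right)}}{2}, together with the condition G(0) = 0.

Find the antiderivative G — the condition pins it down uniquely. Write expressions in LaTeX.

G(s) = \frac{3 \left(2 s \cos{\left(2 s \right)} - \sin{\left(2 s \right)}\right)}{8}

Check a candidate G(s) by differentiating: d/ds[G] must match the given G'(s).
A general antiderivative is \frac{3 s \cos{\left(2 s \right)}}{4} - \frac{3 \sin{\left(2 s \right)}}{8} + C.
The condition gives C = 0 - (0) = 0.
So G(s) = \frac{3 \left(2 s \cos{\left(2 s \right)} - \sin{\left(2 s \right)}\right)}{8}.
Check: d/ds[\frac{3 \left(2 s \cos{\left(2 s \right)} - \sin{\left(2 s \right)}\right)}{8}] = - \frac{3 s \sin{\left(2 s \right)}}{2} = G'(s).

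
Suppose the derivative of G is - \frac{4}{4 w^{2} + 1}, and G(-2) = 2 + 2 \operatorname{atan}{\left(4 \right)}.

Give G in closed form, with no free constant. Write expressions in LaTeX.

G(w) = - 2 \left(\operatorname{atan}{\left(2 w \right)} - 1\right)

Since d/dw undoes antidifferentiation here, G(w) must give back the stated G'(w).
A general antiderivative is - 2 \operatorname{atan}{\left(2 w \right)} + C.
The condition gives C = 2 + 2 \operatorname{atan}{\left(4 \right)} - (2 \operatorname{atan}{\left(4 \right)}) = 2.
So G(w) = - 2 \left(\operatorname{atan}{\left(2 w \right)} - 1\right).
Check: d/dw[- 2 \left(\operatorname{atan}{\left(2 w \right)} - 1\right)] = - \frac{4}{4 w^{2} + 1} = G'(w).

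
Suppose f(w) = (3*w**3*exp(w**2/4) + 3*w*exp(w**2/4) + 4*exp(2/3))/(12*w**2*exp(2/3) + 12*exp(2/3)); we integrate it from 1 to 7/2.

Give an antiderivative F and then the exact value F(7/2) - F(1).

Since d/dw undoes antidifferentiation here, F'(w) = f(w) is required of F(w).
F(w) = exp(-2/3)*exp(w**2/4)/2 + atan(w)/3 is an antiderivative of f.
Check: d/dw[exp(-2/3)*exp(w**2/4)/2 + atan(w)/3] = (3*w**3*exp(w**2/4) + 3*w*exp(w**2/4) + 4*exp(2/3))/(12*w**2*exp(2/3) + 12*exp(2/3)) = f(w).
F(7/2) = atan(7/2)/3 + exp(115/48)/2; F(1) = pi/12 + exp(-5/12)/2.
Integral = F(7/2) - F(1) = -exp(-5/12)/2 - pi/12 + atan(7/2)/3 + exp(115/48)/2.

Antiderivative: F(w) = exp(-2/3)*exp(w**2/4)/2 + atan(w)/3; value = -exp(-5/12)/2 - pi/12 + atan(7/2)/3 + exp(115/48)/2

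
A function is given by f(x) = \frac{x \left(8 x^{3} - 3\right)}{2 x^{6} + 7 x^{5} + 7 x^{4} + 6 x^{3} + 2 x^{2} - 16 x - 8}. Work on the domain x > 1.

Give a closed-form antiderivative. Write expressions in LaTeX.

An antiderivative is F(x) = \frac{5 \log{\left(x - 1 \right)}}{81} - \frac{32 \log{\left(x + \frac{1}{2} \right)}}{243} - \frac{107 \log{\left(x + 2 \right)}}{162} + \frac{355 \log{\left(x^{2} + 2 \right)}}{972} + \frac{17 \sqrt{2} \operatorname{atan}{\left(\frac{\sqrt{2} x}{2} \right)}}{486} - \frac{67}{27 x + 54}.

Factor the denominator (\left(x - 1\right) \left(x + 2\right)^{2} \left(2 x + 1\right) \left(x^{2} + 2\right)) and decompose: f = \frac{355 x + 34}{486 \left(x^{2} + 2\right)} - \frac{64}{243 \left(2 x + 1\right)} - \frac{107}{162 \left(x + 2\right)} + \frac{67}{27 \left(x + 2\right)^{2}} + \frac{5}{81 \left(x - 1\right)}; each piece integrates to a log, atan, or power term.
Check: d/dx[\frac{5 \log{\left(x - 1 \right)}}{81} - \frac{32 \log{\left(x + \frac{1}{2} \right)}}{243} - \frac{107 \log{\left(x + 2 \right)}}{162} + \frac{355 \log{\left(x^{2} + 2 \right)}}{972} + \frac{17 \sqrt{2} \operatorname{atan}{\left(\frac{\sqrt{2} x}{2} \right)}}{486} - \frac{67}{27 x + 54}] = \frac{8 x^{4} - 3 x}{2 x^{6} + 7 x^{5} + 7 x^{4} + 6 x^{3} + 2 x^{2} - 16 x - 8}, which equals f(x).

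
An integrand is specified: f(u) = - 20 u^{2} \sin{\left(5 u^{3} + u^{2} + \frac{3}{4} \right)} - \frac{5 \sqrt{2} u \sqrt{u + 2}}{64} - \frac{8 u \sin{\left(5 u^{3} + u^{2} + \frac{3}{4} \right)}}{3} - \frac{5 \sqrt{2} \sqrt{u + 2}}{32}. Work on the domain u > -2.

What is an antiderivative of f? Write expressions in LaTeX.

The integrand splits into summands that can be handled one at a time.
Check: d/du[- \frac{u^{2} \sqrt{\frac{u}{2} + 1}}{16} - \frac{u \sqrt{\frac{u}{2} + 1}}{4} - \frac{\sqrt{\frac{u}{2} + 1}}{4} + \frac{4 \cos{\left(5 u^{3} + u^{2} + \frac{3}{4} \right)}}{3}] = \frac{\sqrt{2} \left(- 1920 \sqrt{2} u^{2} \sqrt{u + 2} \sin{\left(5 u^{3} + u^{2} + \frac{3}{4} \right)} - 15 u^{2} - 256 \sqrt{2} u \sqrt{u + 2} \sin{\left(5 u^{3} + u^{2} + \frac{3}{4} \right)} - 60 u - 60\right)}{192 \sqrt{u + 2}}, which equals f(u).

An antiderivative is F(u) = - \frac{u^{2} \sqrt{\frac{u}{2} + 1}}{16} - \frac{u \sqrt{\frac{u}{2} + 1}}{4} - \frac{\sqrt{\frac{u}{2} + 1}}{4} + \frac{4 \cos{\left(5 u^{3} + u^{2} + \frac{3}{4} \right)}}{3}.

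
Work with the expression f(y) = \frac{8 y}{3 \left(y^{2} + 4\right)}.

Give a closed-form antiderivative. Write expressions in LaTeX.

An antiderivative is F(y) = \frac{4 \log{\left(\frac{y^{2}}{2} + 2 \right)}}{3}.

The substitution u = \frac{y^{2}}{2} + 2 works: f is exactly (dF/du)*(du/dy) for that inner function.
Check: d/dy[\frac{4 \log{\left(\frac{y^{2}}{2} + 2 \right)}}{3}] = \frac{8 y}{3 y^{2} + 12}, which equals f(y).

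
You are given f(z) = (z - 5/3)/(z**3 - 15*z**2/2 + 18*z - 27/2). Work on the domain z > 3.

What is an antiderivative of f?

The denominator factors as 3*(z - 3)**2*(2*z - 3); partial fractions split f into directly integrable pieces: -4/(27*(2*z - 3)) + 2/(27*(z - 3)) + 8/(9*(z - 3)**2).
Check: d/dz[2*((z - 3)*log(z - 3) - (z - 3)*log(z - 3/2) - 12)/(27*(z - 3))] = (6*z - 10)/(6*z**3 - 45*z**2 + 108*z - 81), which equals f(z).

An antiderivative is F(z) = 2*((z - 3)*log(z - 3) - (z - 3)*log(z - 3/2) - 12)/(27*(z - 3)).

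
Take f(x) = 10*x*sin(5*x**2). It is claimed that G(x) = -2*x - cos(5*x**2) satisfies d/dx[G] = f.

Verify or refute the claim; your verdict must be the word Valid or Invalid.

Invalid: d/dx[G] - f = -2, which is not 0.

d/dx[G] = 10*x*sin(5*x**2) - 2
d/dx[G] - f(x) = -2 != 0.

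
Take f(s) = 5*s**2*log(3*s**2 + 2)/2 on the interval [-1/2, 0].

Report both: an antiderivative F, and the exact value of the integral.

Antiderivative: F(s) = 5*s**3*log(3*s**2 + 2)/6 - 5*s**3/9 + 10*s/9 - 10*sqrt(6)*atan(sqrt(6)*s/2)/27; value = -10*sqrt(6)*atan(sqrt(6)/4)/27 + 5*log(11/4)/48 + 35/72

Differentiate the proposed F(s) back; it has to land on f(s) exactly.
F(s) = 5*s**3*log(3*s**2 + 2)/6 - 5*s**3/9 + 10*s/9 - 10*sqrt(6)*atan(sqrt(6)*s/2)/27 is an antiderivative of f.
Check: d/ds[5*s**3*log(3*s**2 + 2)/6 - 5*s**3/9 + 10*s/9 - 10*sqrt(6)*atan(sqrt(6)*s/2)/27] = 5*s**2*log(3*s**2 + 2)/2 = f(s).
F(0) = 0; F(-1/2) = -35/72 - 5*log(11/4)/48 + 10*sqrt(6)*atan(sqrt(6)/4)/27.
Integral = F(0) - F(-1/2) = -10*sqrt(6)*atan(sqrt(6)/4)/27 + 5*log(11/4)/48 + 35/72.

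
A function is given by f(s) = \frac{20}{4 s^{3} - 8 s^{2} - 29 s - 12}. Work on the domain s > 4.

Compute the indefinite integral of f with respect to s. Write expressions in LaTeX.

The denominator factors as \left(s - 4\right) \left(2 s + 1\right) \left(2 s + 3\right); partial fractions split f into directly integrable pieces: \frac{20}{11 \left(2 s + 3\right)} - \frac{20}{9 \left(2 s + 1\right)} + \frac{20}{99 \left(s - 4\right)}.
Check: d/ds[\frac{10 \left(2 \log{\left(s - 4 \right)} - 11 \log{\left(s + \frac{1}{2} \right)} + 9 \log{\left(s + \frac{3}{2} \right)}\right)}{99}] = \frac{20}{4 s^{3} - 8 s^{2} - 29 s - 12} = f(s).

F(s) = \frac{10 \left(2 \log{\left(s - 4 \right)} - 11 \log{\left(s + \frac{1}{2} \right)} + 9 \log{\left(s + \frac{3}{2} \right)}\right)}{99} + C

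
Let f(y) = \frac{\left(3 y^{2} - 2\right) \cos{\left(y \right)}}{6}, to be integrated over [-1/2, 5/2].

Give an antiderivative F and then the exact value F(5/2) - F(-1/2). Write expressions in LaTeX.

Differentiate the proposed F(y) back; it has to land on f(y) exactly.
F(y) = \frac{y^{2} \sin{\left(y \right)}}{2} + y \cos{\left(y \right)} - \frac{4 \sin{\left(y \right)}}{3} is an antiderivative of f.
Check: d/dy[\frac{y^{2} \sin{\left(y \right)}}{2} + y \cos{\left(y \right)} - \frac{4 \sin{\left(y \right)}}{3}] = \frac{y^{2} \cos{\left(y \right)}}{2} - \frac{\cos{\left(y \right)}}{3}, which equals f(y).
F(5/2) = \frac{5 \cos{\left(\frac{5}{2} \right)}}{2} + \frac{43 \sin{\left(\frac{5}{2} \right)}}{24}; F(-1/2) = - \frac{\cos{\left(\frac{1}{2} \right)}}{2} + \frac{29 \sin{\left(\frac{1}{2} \right)}}{24}.
Integral = F(5/2) - F(-1/2) = \frac{5 \cos{\left(\frac{5}{2} \right)}}{2} - \frac{29 \sin{\left(\frac{1}{2} \right)}}{24} + \frac{\cos{\left(\frac{1}{2} \right)}}{2} + \frac{43 \sin{\left(\frac{5}{2} \right)}}{24}.

Antiderivative: F(y) = \frac{y^{2} \sin{\left(y \right)}}{2} + y \cos{\left(y \right)} - \frac{4 \sin{\left(y \right)}}{3}; value = \frac{5 \cos{\left(\frac{5}{2} \right)}}{2} - \frac{29 \sin{\left(\frac{1}{2} \right)}}{24} + \frac{\cos{\left(\frac{1}{2} \right)}}{2} + \frac{43 \sin{\left(\frac{5}{2} \right)}}{24}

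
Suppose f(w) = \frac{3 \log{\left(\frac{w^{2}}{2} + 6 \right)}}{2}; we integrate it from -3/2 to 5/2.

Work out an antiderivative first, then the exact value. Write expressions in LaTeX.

A candidate is checked by its d/dw: the result must match f(w).
F(w) = \frac{3 w \log{\left(\frac{w^{2}}{2} + 6 \right)}}{2} - 3 w + 6 \sqrt{3} \operatorname{atan}{\left(\frac{\sqrt{3} w}{6} \right)} is an antiderivative of f.
Check: d/dw[\frac{3 w \log{\left(\frac{w^{2}}{2} + 6 \right)}}{2} - 3 w + 6 \sqrt{3} \operatorname{atan}{\left(\frac{\sqrt{3} w}{6} \right)}] = \frac{3 \log{\left(\frac{w^{2}}{2} + 6 \right)}}{2} = f(w).
F(5/2) = - \frac{15}{2} + 6 \sqrt{3} \operatorname{atan}{\left(\frac{5 \sqrt{3}}{12} \right)} + \frac{15 \log{\left(\frac{73}{8} \right)}}{4}; F(-3/2) = - \frac{9 \log{\left(\frac{57}{8} \right)}}{4} - 6 \sqrt{3} \operatorname{atan}{\left(\frac{\sqrt{3}}{4} \right)} + \frac{9}{2}.
Integral = F(5/2) - F(-3/2) = -12 + 6 \sqrt{3} \operatorname{atan}{\left(\frac{\sqrt{3}}{4} \right)} + \frac{9 \log{\left(\frac{57}{8} \right)}}{4} + 6 \sqrt{3} \operatorname{atan}{\left(\frac{5 \sqrt{3}}{12} \right)} + \frac{15 \log{\left(\frac{73}{8} \right)}}{4}.

Antiderivative: F(w) = \frac{3 w \log{\left(\frac{w^{2}}{2} + 6 \right)}}{2} - 3 w + 6 \sqrt{3} \operatorname{atan}{\left(\frac{\sqrt{3} w}{6} \right)}; value = -12 + 6 \sqrt{3} \operatorname{atan}{\left(\frac{\sqrt{3}}{4} \right)} + \frac{9 \log{\left(\frac{57}{8} \right)}}{4} + 6 \sqrt{3} \operatorname{atan}{\left(\frac{5 \sqrt{3}}{12} \right)} + \frac{15 \log{\left(\frac{73}{8} \right)}}{4}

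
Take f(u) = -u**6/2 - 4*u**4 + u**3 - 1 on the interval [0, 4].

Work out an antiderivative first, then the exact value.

The integrand splits into summands that can be handled one at a time.
F(u) = -u*(10*u**6 + 112*u**4 - 35*u**3 + 140)/140 is an antiderivative of f.
Check: d/du[-u*(10*u**6 + 112*u**4 - 35*u**3 + 140)/140] = -u**6/2 - 4*u**4 + u**3 - 1 = f(u).
F(4) = -67532/35; F(0) = 0.
Integral = F(4) - F(0) = -67532/35.

Antiderivative: F(u) = -u*(10*u**6 + 112*u**4 - 35*u**3 + 140)/140; value = -67532/35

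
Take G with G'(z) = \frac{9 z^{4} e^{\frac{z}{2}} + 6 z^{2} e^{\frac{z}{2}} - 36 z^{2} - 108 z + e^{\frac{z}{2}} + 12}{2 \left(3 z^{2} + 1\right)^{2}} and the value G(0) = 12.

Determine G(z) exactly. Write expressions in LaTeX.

G(z) = \frac{6 z^{2} + 6 z + \left(3 z^{2} + 1\right) e^{\frac{z}{2}} + 11}{3 z^{2} + 1}

Since d/dz undoes antidifferentiation here, G(z) must give back the stated G'(z).
A general antiderivative is \frac{2 z + 3}{z^{2} + \frac{1}{3}} + e^{\frac{z}{2}} + C.
The condition gives C = 12 - (10) = 2.
So G(z) = \frac{6 z^{2} + 6 z + \left(3 z^{2} + 1\right) e^{\frac{z}{2}} + 11}{3 z^{2} + 1}.
Check: d/dz[\frac{6 z^{2} + 6 z + \left(3 z^{2} + 1\right) e^{\frac{z}{2}} + 11}{3 z^{2} + 1}] = \frac{9 z^{4} e^{\frac{z}{2}} + 6 z^{2} e^{\frac{z}{2}} - 36 z^{2} - 108 z + e^{\frac{z}{2}} + 12}{18 z^{4} + 12 z^{2} + 2}, which equals G'(z).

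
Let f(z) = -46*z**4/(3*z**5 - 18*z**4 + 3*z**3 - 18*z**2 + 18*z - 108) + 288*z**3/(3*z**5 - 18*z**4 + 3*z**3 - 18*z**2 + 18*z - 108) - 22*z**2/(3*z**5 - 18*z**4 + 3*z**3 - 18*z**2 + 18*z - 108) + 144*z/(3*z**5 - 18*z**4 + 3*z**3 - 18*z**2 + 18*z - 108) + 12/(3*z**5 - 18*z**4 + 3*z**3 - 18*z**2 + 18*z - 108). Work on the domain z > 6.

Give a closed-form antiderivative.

An antiderivative is F(z) = 2*(log(z - 6) - 6*log(z**4 + z**2 + 6))/3.

The integrand splits into summands that can be handled one at a time.
Check: d/dz[2*(log(z - 6) - 6*log(z**4 + z**2 + 6))/3] = (-46*z**4 + 288*z**3 - 22*z**2 + 144*z + 12)/(3*z**5 - 18*z**4 + 3*z**3 - 18*z**2 + 18*z - 108), which equals f(z).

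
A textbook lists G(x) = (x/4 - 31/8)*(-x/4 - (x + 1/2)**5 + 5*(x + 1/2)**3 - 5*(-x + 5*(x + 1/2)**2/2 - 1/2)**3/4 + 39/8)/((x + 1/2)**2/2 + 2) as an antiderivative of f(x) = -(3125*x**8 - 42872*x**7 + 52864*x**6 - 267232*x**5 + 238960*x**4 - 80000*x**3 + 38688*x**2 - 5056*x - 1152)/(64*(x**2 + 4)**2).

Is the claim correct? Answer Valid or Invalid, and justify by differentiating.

Invalid: d/dx[G] - f = (-1600000*x**11 + 12062848*x**10 + 3223936*x**9 + 219139696*x**8 + 189745728*x**7 + 1359233168*x**6 + 845204432*x**5 + 2749115963*x**4 + 597598848*x**3 + 298537176*x**2 - 87408384*x - 17939536)/(16384*x**8 + 32768*x**7 + 286720*x**6 + 401408*x**5 + 1803264*x**4 + 1638400*x**3 + 4857856*x**2 + 2228224*x + 4734976), which is not 0.

d/dx[G] = (-800000*x**8 + 7775232*x**7 + 19280128*x**6 + 79831808*x**5 + 103621920*x**4 + 57936320*x**3 + 8734608*x**2 - 3845168*x - 788293)/(16384*x**4 + 32768*x**3 + 155648*x**2 + 139264*x + 295936)
d/dx[G] - f(x) = (-1600000*x**11 + 12062848*x**10 + 3223936*x**9 + 219139696*x**8 + 189745728*x**7 + 1359233168*x**6 + 845204432*x**5 + 2749115963*x**4 + 597598848*x**3 + 298537176*x**2 - 87408384*x - 17939536)/(16384*x**8 + 32768*x**7 + 286720*x**6 + 401408*x**5 + 1803264*x**4 + 1638400*x**3 + 4857856*x**2 + 2228224*x + 4734976) != 0.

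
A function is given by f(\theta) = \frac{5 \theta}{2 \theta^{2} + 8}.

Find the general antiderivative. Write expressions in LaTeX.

f matches the chain-rule pattern g'(h)*h' with inner function h(\theta) = \theta^{2} + 4; substituting u = h(\theta) collapses the integral.
Check: d/d\theta[\frac{5 \log{\left(\theta^{2} + 4 \right)}}{4}] = \frac{5 \theta}{2 \theta^{2} + 8} = f(\theta).

F(\theta) = \frac{5 \log{\left(\theta^{2} + 4 \right)}}{4} + C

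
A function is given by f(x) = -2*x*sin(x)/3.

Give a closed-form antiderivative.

An antiderivative is F(x) = 2*x*cos(x)/3 - 2*sin(x)/3.

Any candidate F(x) must reproduce f(x) exactly when differentiated.
Check: d/dx[2*x*cos(x)/3 - 2*sin(x)/3] = -2*x*sin(x)/3 = f(x).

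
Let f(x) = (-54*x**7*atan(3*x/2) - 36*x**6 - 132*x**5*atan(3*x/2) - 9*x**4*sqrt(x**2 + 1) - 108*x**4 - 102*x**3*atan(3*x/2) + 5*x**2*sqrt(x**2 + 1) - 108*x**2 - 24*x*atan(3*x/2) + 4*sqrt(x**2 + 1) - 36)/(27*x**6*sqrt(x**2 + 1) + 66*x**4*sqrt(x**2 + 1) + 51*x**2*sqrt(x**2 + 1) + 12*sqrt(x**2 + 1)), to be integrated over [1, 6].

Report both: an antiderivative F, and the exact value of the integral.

Differentiate the proposed F(x) back; it has to land on f(x) exactly.
F(x) = 2*x/(6*x**2 + 6) - sqrt(4*x**2 + 4)*atan(3*x/2) is an antiderivative of f.
Check: d/dx[2*x/(6*x**2 + 6) - sqrt(4*x**2 + 4)*atan(3*x/2)] = (-54*x**7*atan(3*x/2) - 36*x**6 - 132*x**5*atan(3*x/2) - 9*x**4*sqrt(x**2 + 1) - 108*x**4 - 102*x**3*atan(3*x/2) + 5*x**2*sqrt(x**2 + 1) - 108*x**2 - 24*x*atan(3*x/2) + 4*sqrt(x**2 + 1) - 36)/(27*x**6*sqrt(x**2 + 1) + 66*x**4*sqrt(x**2 + 1) + 51*x**2*sqrt(x**2 + 1) + 12*sqrt(x**2 + 1)) = f(x).
F(6) = -2*sqrt(37)*atan(9) + 2/37; F(1) = -2*sqrt(2)*atan(3/2) + 1/6.
Integral = F(6) - F(1) = -2*sqrt(37)*atan(9) - 25/222 + 2*sqrt(2)*atan(3/2).

Antiderivative: F(x) = 2*x/(6*x**2 + 6) - sqrt(4*x**2 + 4)*atan(3*x/2); value = -2*sqrt(37)*atan(9) - 25/222 + 2*sqrt(2)*atan(3/2)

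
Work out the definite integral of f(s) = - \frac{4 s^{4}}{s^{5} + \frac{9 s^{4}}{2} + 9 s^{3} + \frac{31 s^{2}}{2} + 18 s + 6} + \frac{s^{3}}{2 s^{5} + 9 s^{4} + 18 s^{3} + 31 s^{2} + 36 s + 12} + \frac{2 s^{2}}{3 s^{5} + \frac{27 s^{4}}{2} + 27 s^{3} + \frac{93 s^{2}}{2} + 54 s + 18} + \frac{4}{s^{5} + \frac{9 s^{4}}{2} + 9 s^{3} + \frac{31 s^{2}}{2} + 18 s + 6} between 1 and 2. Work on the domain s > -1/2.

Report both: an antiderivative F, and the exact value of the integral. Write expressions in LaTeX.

Factor the denominator (3 \left(s + 2\right)^{2} \left(2 s + 1\right) \left(s^{2} + 3\right)) and decompose: f = \frac{477 s + 1510}{637 \left(s^{2} + 3\right)} + \frac{370}{351 \left(2 s + 1\right)} - \frac{6980}{1323 \left(s + 2\right)} + \frac{368}{63 \left(s + 2\right)^{2}}; each piece integrates to a log, atan, or power term.
F(s) = \frac{185 \log{\left(s + \frac{1}{2} \right)}}{351} - \frac{6980 \log{\left(s + 2 \right)}}{1323} + \frac{477 \log{\left(s^{2} + 3 \right)}}{1274} + \frac{1510 \sqrt{3} \operatorname{atan}{\left(\frac{\sqrt{3} s}{3} \right)}}{1911} - \frac{368}{63 s + 126} is an antiderivative of f.
Check: d/ds[\frac{185 \log{\left(s + \frac{1}{2} \right)}}{351} - \frac{6980 \log{\left(s + 2 \right)}}{1323} + \frac{477 \log{\left(s^{2} + 3 \right)}}{1274} + \frac{1510 \sqrt{3} \operatorname{atan}{\left(\frac{\sqrt{3} s}{3} \right)}}{1911} - \frac{368}{63 s + 126}] = \frac{- 24 s^{4} + 3 s^{3} + 4 s^{2} + 24}{6 s^{5} + 27 s^{4} + 54 s^{3} + 93 s^{2} + 108 s + 36}, which equals f(s).
F(2) = - \frac{6980 \log{\left(4 \right)}}{1323} - \frac{92}{63} + \frac{185 \log{\left(\frac{5}{2} \right)}}{351} + \frac{477 \log{\left(7 \right)}}{1274} + \frac{1510 \sqrt{3} \operatorname{atan}{\left(\frac{2 \sqrt{3}}{3} \right)}}{1911}; F(1) = - \frac{6980 \log{\left(3 \right)}}{1323} - \frac{368}{189} + \frac{185 \log{\left(\frac{3}{2} \right)}}{351} + \frac{477 \log{\left(4 \right)}}{1274} + \frac{755 \sqrt{3} \pi}{5733}.
Integral = F(2) - F(1) = - \frac{194359 \log{\left(4 \right)}}{34398} - \frac{755 \sqrt{3} \pi}{5733} - \frac{185 \log{\left(\frac{3}{2} \right)}}{351} + \frac{185 \log{\left(\frac{5}{2} \right)}}{351} + \frac{92}{189} + \frac{477 \log{\left(7 \right)}}{1274} + \frac{1510 \sqrt{3} \operatorname{atan}{\left(\frac{2 \sqrt{3}}{3} \right)}}{1911} + \frac{6980 \log{\left(3 \right)}}{1323}.

Antiderivative: F(s) = \frac{185 \log{\left(s + \frac{1}{2} \right)}}{351} - \frac{6980 \log{\left(s + 2 \right)}}{1323} + \frac{477 \log{\left(s^{2} + 3 \right)}}{1274} + \frac{1510 \sqrt{3} \operatorname{atan}{\left(\frac{\sqrt{3} s}{3} \right)}}{1911} - \frac{368}{63 s + 126}; value = - \frac{194359 \log{\left(4 \right)}}{34398} - \frac{755 \sqrt{3} \pi}{5733} - \frac{185 \log{\left(\frac{3}{2} \right)}}{351} + \frac{185 \log{\left(\frac{5}{2} \right)}}{351} + \frac{92}{189} + \frac{477 \log{\left(7 \right)}}{1274} + \frac{1510 \sqrt{3} \operatorname{atan}{\left(\frac{2 \sqrt{3}}{3} \right)}}{1911} + \frac{6980 \log{\left(3 \right)}}{1323}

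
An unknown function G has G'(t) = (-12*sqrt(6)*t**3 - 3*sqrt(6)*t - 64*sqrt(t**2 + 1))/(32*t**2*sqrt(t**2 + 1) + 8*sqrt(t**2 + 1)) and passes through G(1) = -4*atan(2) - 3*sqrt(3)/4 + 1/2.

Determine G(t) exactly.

G(t) = -3*sqrt(3*t**2/2 + 3/2)/4 - 4*atan(2*t) + 1/2

Check a candidate G(t) by differentiating: d/dt[G] must match the given G'(t).
A general antiderivative is -3*sqrt(3*t**2/2 + 3/2)/4 - 4*atan(2*t) + C.
The condition gives C = -4*atan(2) - 3*sqrt(3)/4 + 1/2 - (-4*atan(2) - 3*sqrt(3)/4) = 1/2.
So G(t) = -3*sqrt(3*t**2/2 + 3/2)/4 - 4*atan(2*t) + 1/2.
Check: d/dt[-3*sqrt(3*t**2/2 + 3/2)/4 - 4*atan(2*t) + 1/2] = (-12*sqrt(6)*t**3 - 3*sqrt(6)*t - 64*sqrt(t**2 + 1))/(32*t**2*sqrt(t**2 + 1) + 8*sqrt(t**2 + 1)) = G'(t).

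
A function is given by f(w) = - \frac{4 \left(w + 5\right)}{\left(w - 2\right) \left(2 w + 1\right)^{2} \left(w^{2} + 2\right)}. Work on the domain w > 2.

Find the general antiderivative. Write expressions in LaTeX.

F(w) = \frac{- 28 w \log{\left(w - 2 \right)} + 128 w \log{\left(w + \frac{1}{2} \right)} - 50 w \log{\left(w^{2} + 2 \right)} - 14 \log{\left(w - 2 \right)} + 64 \log{\left(w + \frac{1}{2} \right)} - 25 \log{\left(w^{2} + 2 \right)} - 120}{150 w + 75} + C

Factor the denominator (\left(w - 2\right) \left(2 w + 1\right)^{2} \left(w^{2} + 2\right)) and decompose: f = - \frac{2 w}{3 \left(w^{2} + 2\right)} + \frac{128}{75 \left(2 w + 1\right)} + \frac{16}{5 \left(2 w + 1\right)^{2}} - \frac{14}{75 \left(w - 2\right)}; each piece integrates to a log, atan, or power term.
Check: d/dw[\frac{- 28 w \log{\left(w - 2 \right)} + 128 w \log{\left(w + \frac{1}{2} \right)} - 50 w \log{\left(w^{2} + 2 \right)} - 14 \log{\left(w - 2 \right)} + 64 \log{\left(w + \frac{1}{2} \right)} - 25 \log{\left(w^{2} + 2 \right)} - 120}{150 w + 75}] = \frac{- 4 w - 20}{4 w^{5} - 4 w^{4} + w^{3} - 10 w^{2} - 14 w - 4}, which equals f(w).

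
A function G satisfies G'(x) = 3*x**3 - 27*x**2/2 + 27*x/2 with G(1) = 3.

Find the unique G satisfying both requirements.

G'(x) matches the chain-rule pattern g'(h)*h' with inner function h(x) = x**2 - 3*x; substituting u = h(x) collapses the integral.
A general antiderivative is 3*(x**2 - 3*x)**2/4 + C.
The condition gives C = 3 - (3) = 0.
So G(x) = 3*x**2*(x - 3)**2/4.
Check: d/dx[3*x**2*(x - 3)**2/4] = 3*x**3 - 27*x**2/2 + 27*x/2 = G'(x).

G(x) = 3*x**2*(x - 3)**2/4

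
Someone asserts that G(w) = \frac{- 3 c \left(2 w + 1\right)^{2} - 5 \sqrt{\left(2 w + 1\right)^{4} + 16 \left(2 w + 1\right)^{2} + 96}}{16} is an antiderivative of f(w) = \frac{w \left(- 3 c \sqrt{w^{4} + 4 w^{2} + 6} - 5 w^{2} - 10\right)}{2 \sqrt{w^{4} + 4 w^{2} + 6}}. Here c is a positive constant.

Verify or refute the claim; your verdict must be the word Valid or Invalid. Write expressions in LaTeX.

Invalid: d/dw[G] - f = \frac{- 3 c \sqrt{w^{4} + 4 w^{2} + 6} \sqrt{16 w^{4} + 32 w^{3} + 88 w^{2} + 72 w + 113} - 40 w^{3} \sqrt{w^{4} + 4 w^{2} + 6} + 10 w^{3} \sqrt{16 w^{4} + 32 w^{3} + 88 w^{2} + 72 w + 113} - 60 w^{2} \sqrt{w^{4} + 4 w^{2} + 6} - 110 w \sqrt{w^{4} + 4 w^{2} + 6} + 20 w \sqrt{16 w^{4} + 32 w^{3} + 88 w^{2} + 72 w + 113} - 45 \sqrt{w^{4} + 4 w^{2} + 6}}{4 \sqrt{w^{4} + 4 w^{2} + 6} \sqrt{16 w^{4} + 32 w^{3} + 88 w^{2} + 72 w + 113}}, which is not 0.

d/dw[G] = \frac{- 6 c w \sqrt{16 w^{4} + 32 w^{3} + 88 w^{2} + 72 w + 113} - 3 c \sqrt{16 w^{4} + 32 w^{3} + 88 w^{2} + 72 w + 113} - 40 w^{3} - 60 w^{2} - 110 w - 45}{4 \sqrt{16 w^{4} + 32 w^{3} + 88 w^{2} + 72 w + 113}}
d/dw[G] - f(w) = \frac{- 3 c \sqrt{w^{4} + 4 w^{2} + 6} \sqrt{16 w^{4} + 32 w^{3} + 88 w^{2} + 72 w + 113} - 40 w^{3} \sqrt{w^{4} + 4 w^{2} + 6} + 10 w^{3} \sqrt{16 w^{4} + 32 w^{3} + 88 w^{2} + 72 w + 113} - 60 w^{2} \sqrt{w^{4} + 4 w^{2} + 6} - 110 w \sqrt{w^{4} + 4 w^{2} + 6} + 20 w \sqrt{16 w^{4} + 32 w^{3} + 88 w^{2} + 72 w + 113} - 45 \sqrt{w^{4} + 4 w^{2} + 6}}{4 \sqrt{w^{4} + 4 w^{2} + 6} \sqrt{16 w^{4} + 32 w^{3} + 88 w^{2} + 72 w + 113}} != 0.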